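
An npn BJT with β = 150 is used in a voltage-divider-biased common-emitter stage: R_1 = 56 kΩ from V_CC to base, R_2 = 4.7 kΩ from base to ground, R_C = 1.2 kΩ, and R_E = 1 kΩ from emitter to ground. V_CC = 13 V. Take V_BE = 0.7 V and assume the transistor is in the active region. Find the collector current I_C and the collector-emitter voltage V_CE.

Thevenize the base divider: V_Th = V_CC·R_2/(R_1+R_2) = 13×4.7/60.7 = 1.01 V, R_Th = R_1‖R_2 = 4.34 kΩ.
Base-emitter loop: V_Th = I_B·R_Th + V_BE + (β+1)I_B·R_E, so I_B = (1.01 − 0.7) / (4.34 + 151×1) = 0.00197 mA.
I_C = β·I_B = 150×0.00197 = 0.296 mA, and I_E = (β+1)I_B = 0.298 mA.
V_CE = V_CC − I_C·R_C − I_E·R_E = 13 − 0.296×1.2 − 0.298×1 = 12.3 V.
V_CE = 12.3 V > 0.2 V confirms active-region operation.

I_C ≈ 0.3 mA, V_CE ≈ 12 V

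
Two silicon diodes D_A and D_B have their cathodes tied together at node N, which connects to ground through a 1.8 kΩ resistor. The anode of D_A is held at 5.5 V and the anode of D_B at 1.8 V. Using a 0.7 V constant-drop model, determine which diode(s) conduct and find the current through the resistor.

Assume both conduct. Then node N would need to be at both 5.5−0.7 = 4.8 V and 1.8−0.7 = 1.1 V, which is impossible.
Assume only D_A conducts: V_N = 5.5 − 0.7 = 4.8 V, so I_R = 4.8/1.8 = 2.67 mA.
Check D_B: its anode-to-cathode voltage is 1.8 − 4.8 = -3 V < 0.7 V, so it is off. The assumption is consistent.

Only D_A conducts; I_R ≈ 2.7 mA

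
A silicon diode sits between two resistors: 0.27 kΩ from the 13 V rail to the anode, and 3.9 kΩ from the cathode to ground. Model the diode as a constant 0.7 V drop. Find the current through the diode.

I ≈ 2.9 mA

The two resistors are in series with the diode, so KVL gives 13 = I·0.27 + 0.7 + I·3.9.
I = (13 − 0.7) / (0.27 + 3.9) kΩ = 12.3 / 4.17 = 2.95 mA.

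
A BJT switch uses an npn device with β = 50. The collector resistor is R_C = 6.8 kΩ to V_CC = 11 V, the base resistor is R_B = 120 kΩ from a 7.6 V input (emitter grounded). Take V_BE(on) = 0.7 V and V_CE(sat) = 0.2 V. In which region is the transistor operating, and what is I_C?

Assume active: I_B = (7.6 − 0.7)/120 = 0.0575 mA, giving I_C = β·I_B = 2.88 mA.
But then V_CE = 11 − 2.88×6.8 = -8.55 V < V_CE(sat) = 0.2 V — impossible in the active region.
So the transistor is saturated. With V_CE = 0.2 V, I_C = (V_CC − 0.2)/R_C = 10.8/6.8 = 1.59 mA.
Check: β·I_B = 2.88 mA > I_C = 1.59 mA, confirming saturation.

saturation; I_C ≈ 1.6 mA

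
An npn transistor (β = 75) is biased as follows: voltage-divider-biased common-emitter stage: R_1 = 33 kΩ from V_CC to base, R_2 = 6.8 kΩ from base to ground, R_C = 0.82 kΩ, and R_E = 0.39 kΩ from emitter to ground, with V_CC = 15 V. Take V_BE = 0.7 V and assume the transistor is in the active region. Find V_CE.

V_CE ≈ 10 V

Thevenize the base divider: V_Th = V_CC·R_2/(R_1+R_2) = 15×6.8/39.8 = 2.56 V, R_Th = R_1‖R_2 = 5.64 kΩ.
Base-emitter loop: V_Th = I_B·R_Th + V_BE + (β+1)I_B·R_E, so I_B = (2.56 − 0.7) / (5.64 + 76×0.39) = 0.0528 mA.
I_C = β·I_B = 75×0.0528 = 3.96 mA, and I_E = (β+1)I_B = 4.01 mA.
V_CE = V_CC − I_C·R_C − I_E·R_E = 15 − 3.96×0.82 − 4.01×0.39 = 10.2 V.
V_CE = 10.2 V > 0.2 V confirms active-region operation.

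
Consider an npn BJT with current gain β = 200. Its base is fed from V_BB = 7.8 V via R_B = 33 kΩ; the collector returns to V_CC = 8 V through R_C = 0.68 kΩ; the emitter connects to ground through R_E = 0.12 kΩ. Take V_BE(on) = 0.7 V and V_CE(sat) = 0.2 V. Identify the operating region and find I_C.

Assume active: I_B = (7.8 − 0.7)/(33 + 201×0.12) = 0.124 mA, I_C = β·I_B = 24.9 mA.
Then V_CE = 8 − 24.9×0.68 − 25×0.12 = -11.9 V < 0.2 V — the active assumption fails.
Re-solve with V_CE = 0.2 V. KCL at the emitter: V_E/R_E = (V_BB−0.7−V_E)/R_B + (V_CC−0.2−V_E)/R_C, giving V_E = 1.19 V.
I_C = (V_CC − 0.2 − V_E)/R_C = (7.8 − 1.19)/0.68 = 9.72 mA.
Check: I_B = (7.1 − 1.19)/33 = 0.179 mA, and β·I_B = 35.8 mA > I_C, confirming saturation.

saturation; I_C ≈ 9.7 mA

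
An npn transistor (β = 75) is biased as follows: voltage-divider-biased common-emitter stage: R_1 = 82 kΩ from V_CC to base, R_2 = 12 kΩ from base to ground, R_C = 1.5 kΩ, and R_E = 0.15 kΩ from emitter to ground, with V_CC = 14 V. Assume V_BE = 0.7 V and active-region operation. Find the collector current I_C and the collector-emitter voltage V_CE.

I_C ≈ 3.7 mA, V_CE ≈ 7.8 V

Thevenize the base divider: V_Th = V_CC·R_2/(R_1+R_2) = 14×12/94 = 1.79 V, R_Th = R_1‖R_2 = 10.5 kΩ.
Base-emitter loop: V_Th = I_B·R_Th + V_BE + (β+1)I_B·R_E, so I_B = (1.79 − 0.7) / (10.5 + 76×0.15) = 0.0497 mA.
I_C = β·I_B = 75×0.0497 = 3.73 mA, and I_E = (β+1)I_B = 3.78 mA.
V_CE = V_CC − I_C·R_C − I_E·R_E = 14 − 3.73×1.5 − 3.78×0.15 = 7.84 V.
V_CE = 7.84 V > 0.2 V confirms active-region operation.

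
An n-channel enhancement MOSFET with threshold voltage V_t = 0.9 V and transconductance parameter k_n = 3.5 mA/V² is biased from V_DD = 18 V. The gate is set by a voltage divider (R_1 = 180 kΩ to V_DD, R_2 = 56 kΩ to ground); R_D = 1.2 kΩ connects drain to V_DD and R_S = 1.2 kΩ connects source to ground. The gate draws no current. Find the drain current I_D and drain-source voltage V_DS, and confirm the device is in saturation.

V_G = V_DD·R_2/(R_1+R_2) = 18×56/236 = 4.27 V.
Assume saturation: I_D = (k_n/2)(V_GS − V_t)² with V_GS = V_G − I_D·R_S = 4.27 − 1.2·I_D.
Substituting gives 2.52·I_D² − 15.2·I_D + 19.9 = 0, with roots I_D = 1.93 or 4.08 mA.
The root I_D = 4.08 mA gives V_GS = -0.627 V ≤ V_t, so take I_D = 1.93 mA.
Then V_GS = 1.95 V and V_DS = V_DD − I_D(R_D+R_S) = 18 − 1.93×2.4 = 13.4 V.
Saturation requires V_DS ≥ V_GS − V_t = 1.05 V; 13.4 ≥ 1.05 ✓.

I_D ≈ 1.9 mA, V_DS ≈ 13 V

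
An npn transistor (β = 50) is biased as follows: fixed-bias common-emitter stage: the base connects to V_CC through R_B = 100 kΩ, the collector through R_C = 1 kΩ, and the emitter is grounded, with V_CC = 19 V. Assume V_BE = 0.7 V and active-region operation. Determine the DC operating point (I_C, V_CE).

Base loop: V_CC = I_B·R_B + V_BE, so I_B = (19 − 0.7)/100 kΩ = 0.183 mA.
In the active region I_C = β·I_B = 50 × 0.183 = 9.15 mA.
Collector loop: V_CE = V_CC − I_C·R_C = 19 − 9.15×1 = 9.85 V.
Since V_CE = 9.85 V > V_CE(sat) ≈ 0.2 V, the transistor is in the active region as assumed.

I_C ≈ 9.2 mA, V_CE ≈ 9.8 V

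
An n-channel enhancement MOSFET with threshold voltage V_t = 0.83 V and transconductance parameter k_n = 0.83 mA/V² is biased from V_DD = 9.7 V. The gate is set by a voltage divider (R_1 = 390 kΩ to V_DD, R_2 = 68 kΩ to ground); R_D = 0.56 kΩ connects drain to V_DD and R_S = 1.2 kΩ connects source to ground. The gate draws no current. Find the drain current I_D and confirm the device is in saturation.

I_D ≈ 0.1 mA

V_G = V_DD·R_2/(R_1+R_2) = 9.7×68/458 = 1.44 V.
Assume saturation: I_D = (k_n/2)(V_GS − V_t)² with V_GS = V_G − I_D·R_S = 1.44 − 1.2·I_D.
Substituting gives 0.598·I_D² − 1.61·I_D + 0.155 = 0, with roots I_D = 0.0998 or 2.59 mA.
The root I_D = 2.59 mA gives V_GS = -1.67 V ≤ V_t, so take I_D = 0.0998 mA.
Then V_GS = 1.32 V and V_DS = V_DD − I_D(R_D+R_S) = 9.7 − 0.0998×1.76 = 9.52 V.
Saturation requires V_DS ≥ V_GS − V_t = 0.49 V; 9.52 ≥ 0.49 ✓.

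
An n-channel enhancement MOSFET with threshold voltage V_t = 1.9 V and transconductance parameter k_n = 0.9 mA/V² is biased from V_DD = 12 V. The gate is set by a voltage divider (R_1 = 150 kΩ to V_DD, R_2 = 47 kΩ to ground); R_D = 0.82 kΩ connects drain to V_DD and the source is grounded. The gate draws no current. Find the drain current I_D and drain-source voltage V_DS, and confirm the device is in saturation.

V_G = V_DD·R_2/(R_1+R_2) = 12×47/197 = 2.86 V. With the source grounded, V_GS = V_G = 2.86 V.
Assume saturation: I_D = (k_n/2)(V_GS − V_t)² = (0.9/2)×(2.86 − 1.9)² = 0.45×0.963² = 0.417 mA.
V_DS = V_DD − I_D·R_D = 12 − 0.417×0.82 = 11.7 V.
Saturation requires V_DS ≥ V_GS − V_t = 0.963 V; 11.7 ≥ 0.963 ✓.

I_D ≈ 0.42 mA, V_DS ≈ 12 V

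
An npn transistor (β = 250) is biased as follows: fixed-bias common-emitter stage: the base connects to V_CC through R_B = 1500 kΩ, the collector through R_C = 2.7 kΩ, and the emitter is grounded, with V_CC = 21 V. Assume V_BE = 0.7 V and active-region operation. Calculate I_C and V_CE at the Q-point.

I_C ≈ 3.4 mA, V_CE ≈ 12 V

Base loop: V_CC = I_B·R_B + V_BE, so I_B = (21 − 0.7)/1500 kΩ = 0.0135 mA.
In the active region I_C = β·I_B = 250 × 0.0135 = 3.38 mA.
Collector loop: V_CE = V_CC − I_C·R_C = 21 − 3.38×2.7 = 11.9 V.
Since V_CE = 11.9 V > V_CE(sat) ≈ 0.2 V, the transistor is in the active region as assumed.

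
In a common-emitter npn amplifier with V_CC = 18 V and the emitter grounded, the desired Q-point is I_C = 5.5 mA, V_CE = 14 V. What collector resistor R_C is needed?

Collector loop: V_CC = I_C·R_C + V_CE.
R_C = (V_CC − V_CE)/I_C = (18 − 14)/5.5 = 0.727 kΩ.

R_C ≈ 0.73 kΩ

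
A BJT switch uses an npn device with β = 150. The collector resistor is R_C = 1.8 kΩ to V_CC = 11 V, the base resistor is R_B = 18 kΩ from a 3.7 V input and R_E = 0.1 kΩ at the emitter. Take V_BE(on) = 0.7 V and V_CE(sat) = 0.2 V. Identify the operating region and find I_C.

Assume active: I_B = (3.7 − 0.7)/(18 + 151×0.1) = 0.0906 mA, I_C = β·I_B = 13.6 mA.
Then V_CE = 11 − 13.6×1.8 − 13.7×0.1 = -14.8 V < 0.2 V — the active assumption fails.
Re-solve with V_CE = 0.2 V. KCL at the emitter: V_E/R_E = (V_BB−0.7−V_E)/R_B + (V_CC−0.2−V_E)/R_C, giving V_E = 0.581 V.
I_C = (V_CC − 0.2 − V_E)/R_C = (10.8 − 0.581)/1.8 = 5.68 mA.
Check: I_B = (3 − 0.581)/18 = 0.134 mA, and β·I_B = 20.2 mA > I_C, confirming saturation.

saturation; I_C ≈ 5.7 mA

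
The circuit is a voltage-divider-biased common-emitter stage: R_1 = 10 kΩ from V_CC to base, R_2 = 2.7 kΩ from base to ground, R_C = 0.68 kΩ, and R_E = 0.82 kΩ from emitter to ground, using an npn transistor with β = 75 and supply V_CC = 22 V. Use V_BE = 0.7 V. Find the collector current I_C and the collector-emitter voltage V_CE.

I_C ≈ 4.6 mA, V_CE ≈ 15 V

Thevenize the base divider: V_Th = V_CC·R_2/(R_1+R_2) = 22×2.7/12.7 = 4.68 V, R_Th = R_1‖R_2 = 2.13 kΩ.
Base-emitter loop: V_Th = I_B·R_Th + V_BE + (β+1)I_B·R_E, so I_B = (4.68 − 0.7) / (2.13 + 76×0.82) = 0.0617 mA.
I_C = β·I_B = 75×0.0617 = 4.63 mA, and I_E = (β+1)I_B = 4.69 mA.
V_CE = V_CC − I_C·R_C − I_E·R_E = 22 − 4.63×0.68 − 4.69×0.82 = 15 V.
V_CE = 15 V > 0.2 V confirms active-region operation.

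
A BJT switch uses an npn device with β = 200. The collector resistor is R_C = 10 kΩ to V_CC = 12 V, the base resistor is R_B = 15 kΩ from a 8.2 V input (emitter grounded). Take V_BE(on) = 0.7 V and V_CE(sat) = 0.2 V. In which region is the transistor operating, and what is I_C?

Assume active: I_B = (8.2 − 0.7)/15 = 0.5 mA, giving I_C = β·I_B = 100 mA.
But then V_CE = 12 − 100×10 = -988 V < V_CE(sat) = 0.2 V — impossible in the active region.
So the transistor is saturated. With V_CE = 0.2 V, I_C = (V_CC − 0.2)/R_C = 11.8/10 = 1.18 mA.
Check: β·I_B = 100 mA > I_C = 1.18 mA, confirming saturation.

saturation; I_C ≈ 1.2 mA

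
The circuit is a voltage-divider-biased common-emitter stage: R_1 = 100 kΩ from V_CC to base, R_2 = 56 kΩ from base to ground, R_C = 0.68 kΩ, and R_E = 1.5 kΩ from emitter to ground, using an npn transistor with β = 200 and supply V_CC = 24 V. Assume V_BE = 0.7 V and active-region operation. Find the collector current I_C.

Thevenize the base divider: V_Th = V_CC·R_2/(R_1+R_2) = 24×56/156 = 8.62 V, R_Th = R_1‖R_2 = 35.9 kΩ.
Base-emitter loop: V_Th = I_B·R_Th + V_BE + (β+1)I_B·R_E, so I_B = (8.62 − 0.7) / (35.9 + 201×1.5) = 0.0235 mA.
I_C = β·I_B = 200×0.0235 = 4.69 mA, and I_E = (β+1)I_B = 4.72 mA.
V_CE = V_CC − I_C·R_C − I_E·R_E = 24 − 4.69×0.68 − 4.72×1.5 = 13.7 V.
V_CE = 13.7 V > 0.2 V confirms active-region operation.

I_C ≈ 4.7 mA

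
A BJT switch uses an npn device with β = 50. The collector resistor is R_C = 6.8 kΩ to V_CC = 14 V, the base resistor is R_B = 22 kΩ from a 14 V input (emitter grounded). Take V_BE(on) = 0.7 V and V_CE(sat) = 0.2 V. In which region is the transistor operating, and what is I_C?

saturation; I_C ≈ 2 mA

Assume active: I_B = (14 − 0.7)/22 = 0.605 mA, giving I_C = β·I_B = 30.2 mA.
But then V_CE = 14 − 30.2×6.8 = -192 V < V_CE(sat) = 0.2 V — impossible in the active region.
So the transistor is saturated. With V_CE = 0.2 V, I_C = (V_CC − 0.2)/R_C = 13.8/6.8 = 2.03 mA.
Check: β·I_B = 30.2 mA > I_C = 2.03 mA, confirming saturation.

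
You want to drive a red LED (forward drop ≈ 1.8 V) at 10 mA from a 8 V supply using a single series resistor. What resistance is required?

R ≈ 0.62 kΩ

The resistor drops V_S − V_D = 8 − 1.8 = 6.2 V at 10 mA.
R = 6.2 V / 10 mA = 0.62 kΩ.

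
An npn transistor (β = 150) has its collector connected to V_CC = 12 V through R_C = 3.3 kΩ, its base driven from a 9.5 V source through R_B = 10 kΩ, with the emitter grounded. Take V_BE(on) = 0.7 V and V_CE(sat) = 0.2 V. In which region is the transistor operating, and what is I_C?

Assume active: I_B = (9.5 − 0.7)/10 = 0.88 mA, giving I_C = β·I_B = 132 mA.
But then V_CE = 12 − 132×3.3 = -424 V < V_CE(sat) = 0.2 V — impossible in the active region.
So the transistor is saturated. With V_CE = 0.2 V, I_C = (V_CC − 0.2)/R_C = 11.8/3.3 = 3.58 mA.
Check: β·I_B = 132 mA > I_C = 3.58 mA, confirming saturation.

saturation; I_C ≈ 3.6 mA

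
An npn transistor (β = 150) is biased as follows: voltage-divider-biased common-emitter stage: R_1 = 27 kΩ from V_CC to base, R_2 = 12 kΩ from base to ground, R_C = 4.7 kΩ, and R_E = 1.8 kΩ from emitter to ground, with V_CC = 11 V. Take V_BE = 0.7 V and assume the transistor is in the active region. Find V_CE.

Thevenize the base divider: V_Th = V_CC·R_2/(R_1+R_2) = 11×12/39 = 3.38 V, R_Th = R_1‖R_2 = 8.31 kΩ.
Base-emitter loop: V_Th = I_B·R_Th + V_BE + (β+1)I_B·R_E, so I_B = (3.38 − 0.7) / (8.31 + 151×1.8) = 0.00958 mA.
I_C = β·I_B = 150×0.00958 = 1.44 mA, and I_E = (β+1)I_B = 1.45 mA.
V_CE = V_CC − I_C·R_C − I_E·R_E = 11 − 1.44×4.7 − 1.45×1.8 = 1.64 V.
V_CE = 1.64 V > 0.2 V confirms active-region operation.

V_CE ≈ 1.6 V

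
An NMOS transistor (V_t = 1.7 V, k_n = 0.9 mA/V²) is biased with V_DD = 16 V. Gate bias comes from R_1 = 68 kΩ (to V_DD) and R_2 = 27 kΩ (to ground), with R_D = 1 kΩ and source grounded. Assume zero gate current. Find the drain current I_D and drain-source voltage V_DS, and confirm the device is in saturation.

V_G = V_DD·R_2/(R_1+R_2) = 16×27/95 = 4.55 V. With the source grounded, V_GS = V_G = 4.55 V.
Assume saturation: I_D = (k_n/2)(V_GS − V_t)² = (0.9/2)×(4.55 − 1.7)² = 0.45×2.85² = 3.65 mA.
V_DS = V_DD − I_D·R_D = 16 − 3.65×1 = 12.4 V.
Saturation requires V_DS ≥ V_GS − V_t = 2.85 V; 12.4 ≥ 2.85 ✓.

I_D ≈ 3.6 mA, V_DS ≈ 12 V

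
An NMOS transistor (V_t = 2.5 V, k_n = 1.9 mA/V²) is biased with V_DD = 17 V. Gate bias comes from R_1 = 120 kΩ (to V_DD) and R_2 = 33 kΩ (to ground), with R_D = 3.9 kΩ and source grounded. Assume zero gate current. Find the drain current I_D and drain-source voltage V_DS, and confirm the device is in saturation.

V_G = V_DD·R_2/(R_1+R_2) = 17×33/153 = 3.67 V. With the source grounded, V_GS = V_G = 3.67 V.
Assume saturation: I_D = (k_n/2)(V_GS − V_t)² = (1.9/2)×(3.67 − 2.5)² = 0.95×1.17² = 1.29 mA.
V_DS = V_DD − I_D·R_D = 17 − 1.29×3.9 = 12 V.
Saturation requires V_DS ≥ V_GS − V_t = 1.17 V; 12 ≥ 1.17 ✓.

I_D ≈ 1.3 mA, V_DS ≈ 12 V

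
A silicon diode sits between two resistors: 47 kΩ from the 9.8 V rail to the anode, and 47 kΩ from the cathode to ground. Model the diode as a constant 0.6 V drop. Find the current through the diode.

The two resistors are in series with the diode, so KVL gives 9.8 = I·47 + 0.6 + I·47.
I = (9.8 − 0.6) / (47 + 47) kΩ = 9.2 / 94 = 0.0979 mA.

I ≈ 0.098 mA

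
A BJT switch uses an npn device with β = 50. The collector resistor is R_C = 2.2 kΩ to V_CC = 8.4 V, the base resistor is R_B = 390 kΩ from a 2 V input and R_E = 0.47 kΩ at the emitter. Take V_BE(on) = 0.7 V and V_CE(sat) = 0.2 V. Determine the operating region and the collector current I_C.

Assume active. Base-emitter loop: I_B = (V_BB − V_BE)/(R_B + (β+1)R_E) = (2 − 0.7)/(390 + 51×0.47) = 0.00314 mA.
I_C = β·I_B = 50×0.00314 = 0.157 mA.
V_CE = V_CC − I_C·R_C − I_E·R_E = 8.4 − 0.157×2.2 − 0.16×0.47 = 7.98 V > V_CE(sat), so the active-region assumption holds.

active; I_C ≈ 0.16 mA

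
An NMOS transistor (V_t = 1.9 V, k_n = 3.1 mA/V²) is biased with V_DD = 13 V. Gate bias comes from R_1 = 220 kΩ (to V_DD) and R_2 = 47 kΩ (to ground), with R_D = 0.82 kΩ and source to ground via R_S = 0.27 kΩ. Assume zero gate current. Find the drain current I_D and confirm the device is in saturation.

I_D ≈ 0.18 mA

V_G = V_DD·R_2/(R_1+R_2) = 13×47/267 = 2.29 V.
Assume saturation: I_D = (k_n/2)(V_GS − V_t)² with V_GS = V_G − I_D·R_S = 2.29 − 0.27·I_D.
Substituting gives 0.113·I_D² − 1.33·I_D + 0.234 = 0, with roots I_D = 0.179 or 11.5 mA.
The root I_D = 11.5 mA gives V_GS = -0.829 V ≤ V_t, so take I_D = 0.179 mA.
Then V_GS = 2.24 V and V_DS = V_DD − I_D(R_D+R_S) = 13 − 0.179×1.09 = 12.8 V.
Saturation requires V_DS ≥ V_GS − V_t = 0.34 V; 12.8 ≥ 0.34 ✓.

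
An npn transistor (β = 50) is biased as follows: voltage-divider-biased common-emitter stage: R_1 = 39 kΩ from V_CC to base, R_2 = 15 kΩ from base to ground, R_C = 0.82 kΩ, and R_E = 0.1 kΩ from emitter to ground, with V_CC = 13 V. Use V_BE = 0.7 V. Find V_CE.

Thevenize the base divider: V_Th = V_CC·R_2/(R_1+R_2) = 13×15/54 = 3.61 V, R_Th = R_1‖R_2 = 10.8 kΩ.
Base-emitter loop: V_Th = I_B·R_Th + V_BE + (β+1)I_B·R_E, so I_B = (3.61 − 0.7) / (10.8 + 51×0.1) = 0.183 mA.
I_C = β·I_B = 50×0.183 = 9.14 mA, and I_E = (β+1)I_B = 9.32 mA.
V_CE = V_CC − I_C·R_C − I_E·R_E = 13 − 9.14×0.82 − 9.32×0.1 = 4.58 V.
V_CE = 4.58 V > 0.2 V confirms active-region operation.

V_CE ≈ 4.6 V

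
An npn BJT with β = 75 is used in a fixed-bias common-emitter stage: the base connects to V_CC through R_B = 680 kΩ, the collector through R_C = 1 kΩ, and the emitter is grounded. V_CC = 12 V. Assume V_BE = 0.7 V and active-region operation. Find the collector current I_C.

Base loop: V_CC = I_B·R_B + V_BE, so I_B = (12 − 0.7)/680 kΩ = 0.0166 mA.
In the active region I_C = β·I_B = 75 × 0.0166 = 1.25 mA.
Collector loop: V_CE = V_CC − I_C·R_C = 12 − 1.25×1 = 10.8 V.
Since V_CE = 10.8 V > V_CE(sat) ≈ 0.2 V, the transistor is in the active region as assumed.

I_C ≈ 1.2 mA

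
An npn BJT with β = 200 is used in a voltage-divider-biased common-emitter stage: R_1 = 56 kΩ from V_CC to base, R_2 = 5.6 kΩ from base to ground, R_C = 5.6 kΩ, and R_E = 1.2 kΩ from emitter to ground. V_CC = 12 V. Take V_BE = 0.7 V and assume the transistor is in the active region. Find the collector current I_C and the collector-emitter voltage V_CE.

Thevenize the base divider: V_Th = V_CC·R_2/(R_1+R_2) = 12×5.6/61.6 = 1.09 V, R_Th = R_1‖R_2 = 5.09 kΩ.
Base-emitter loop: V_Th = I_B·R_Th + V_BE + (β+1)I_B·R_E, so I_B = (1.09 − 0.7) / (5.09 + 201×1.2) = 0.00159 mA.
I_C = β·I_B = 200×0.00159 = 0.317 mA, and I_E = (β+1)I_B = 0.319 mA.
V_CE = V_CC − I_C·R_C − I_E·R_E = 12 − 0.317×5.6 − 0.319×1.2 = 9.84 V.
V_CE = 9.84 V > 0.2 V confirms active-region operation.

I_C ≈ 0.32 mA, V_CE ≈ 9.8 V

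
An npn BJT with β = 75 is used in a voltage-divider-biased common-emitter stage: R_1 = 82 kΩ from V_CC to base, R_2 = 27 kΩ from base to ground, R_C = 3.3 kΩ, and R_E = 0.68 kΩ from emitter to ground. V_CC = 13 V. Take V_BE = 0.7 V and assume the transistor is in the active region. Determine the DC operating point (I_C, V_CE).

I_C ≈ 2.6 mA, V_CE ≈ 2.5 V

Thevenize the base divider: V_Th = V_CC·R_2/(R_1+R_2) = 13×27/109 = 3.22 V, R_Th = R_1‖R_2 = 20.3 kΩ.
Base-emitter loop: V_Th = I_B·R_Th + V_BE + (β+1)I_B·R_E, so I_B = (3.22 − 0.7) / (20.3 + 76×0.68) = 0.035 mA.
I_C = β·I_B = 75×0.035 = 2.63 mA, and I_E = (β+1)I_B = 2.66 mA.
V_CE = V_CC − I_C·R_C − I_E·R_E = 13 − 2.63×3.3 − 2.66×0.68 = 2.53 V.
V_CE = 2.53 V > 0.2 V confirms active-region operation.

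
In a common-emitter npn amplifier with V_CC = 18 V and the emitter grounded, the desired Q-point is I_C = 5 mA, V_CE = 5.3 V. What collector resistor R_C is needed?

R_C ≈ 2.5 kΩ

Collector loop: V_CC = I_C·R_C + V_CE.
R_C = (V_CC − V_CE)/I_C = (18 − 5.3)/5 = 2.54 kΩ.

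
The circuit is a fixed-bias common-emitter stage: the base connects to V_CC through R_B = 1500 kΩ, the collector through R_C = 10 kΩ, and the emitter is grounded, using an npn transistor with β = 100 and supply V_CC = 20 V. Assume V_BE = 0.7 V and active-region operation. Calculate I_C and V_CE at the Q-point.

I_C ≈ 1.3 mA, V_CE ≈ 7.1 V

Base loop: V_CC = I_B·R_B + V_BE, so I_B = (20 − 0.7)/1500 kΩ = 0.0129 mA.
In the active region I_C = β·I_B = 100 × 0.0129 = 1.29 mA.
Collector loop: V_CE = V_CC − I_C·R_C = 20 − 1.29×10 = 7.13 V.
Since V_CE = 7.13 V > V_CE(sat) ≈ 0.2 V, the transistor is in the active region as assumed.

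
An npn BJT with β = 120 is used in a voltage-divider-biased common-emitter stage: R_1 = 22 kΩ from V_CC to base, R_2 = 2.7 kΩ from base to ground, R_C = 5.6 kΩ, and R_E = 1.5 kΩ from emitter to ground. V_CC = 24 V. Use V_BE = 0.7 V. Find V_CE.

V_CE ≈ 15 V

Thevenize the base divider: V_Th = V_CC·R_2/(R_1+R_2) = 24×2.7/24.7 = 2.62 V, R_Th = R_1‖R_2 = 2.4 kΩ.
Base-emitter loop: V_Th = I_B·R_Th + V_BE + (β+1)I_B·R_E, so I_B = (2.62 − 0.7) / (2.4 + 121×1.5) = 0.0105 mA.
I_C = β·I_B = 120×0.0105 = 1.26 mA, and I_E = (β+1)I_B = 1.27 mA.
V_CE = V_CC − I_C·R_C − I_E·R_E = 24 − 1.26×5.6 − 1.27×1.5 = 15.1 V.
V_CE = 15.1 V > 0.2 V confirms active-region operation.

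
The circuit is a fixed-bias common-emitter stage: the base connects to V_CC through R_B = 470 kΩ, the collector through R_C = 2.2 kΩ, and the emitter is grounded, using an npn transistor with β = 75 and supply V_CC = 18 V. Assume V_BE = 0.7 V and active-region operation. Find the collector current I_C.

I_C ≈ 2.8 mA

Base loop: V_CC = I_B·R_B + V_BE, so I_B = (18 − 0.7)/470 kΩ = 0.0368 mA.
In the active region I_C = β·I_B = 75 × 0.0368 = 2.76 mA.
Collector loop: V_CE = V_CC − I_C·R_C = 18 − 2.76×2.2 = 11.9 V.
Since V_CE = 11.9 V > V_CE(sat) ≈ 0.2 V, the transistor is in the active region as assumed.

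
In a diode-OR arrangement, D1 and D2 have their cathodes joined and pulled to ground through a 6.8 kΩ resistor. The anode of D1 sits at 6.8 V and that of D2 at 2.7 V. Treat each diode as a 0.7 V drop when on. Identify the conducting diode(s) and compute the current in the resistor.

Only D1 conducts; I_R ≈ 0.9 mA

Assume both conduct. Then node N would need to be at both 6.8−0.7 = 6.1 V and 2.7−0.7 = 2 V, which is impossible.
Assume only D1 conducts: V_N = 6.8 − 0.7 = 6.1 V, so I_R = 6.1/6.8 = 0.897 mA.
Check D2: its anode-to-cathode voltage is 2.7 − 6.1 = -3.4 V < 0.7 V, so it is off. The assumption is consistent.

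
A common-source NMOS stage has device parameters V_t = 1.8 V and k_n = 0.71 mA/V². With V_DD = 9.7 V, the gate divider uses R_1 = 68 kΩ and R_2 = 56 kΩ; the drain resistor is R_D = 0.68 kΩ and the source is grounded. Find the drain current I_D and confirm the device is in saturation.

I_D ≈ 2.4 mA

V_G = V_DD·R_2/(R_1+R_2) = 9.7×56/124 = 4.38 V. With the source grounded, V_GS = V_G = 4.38 V.
Assume saturation: I_D = (k_n/2)(V_GS − V_t)² = (0.71/2)×(4.38 − 1.8)² = 0.355×2.58² = 2.36 mA.
V_DS = V_DD − I_D·R_D = 9.7 − 2.36×0.68 = 8.09 V.
Saturation requires V_DS ≥ V_GS − V_t = 2.58 V; 8.09 ≥ 2.58 ✓.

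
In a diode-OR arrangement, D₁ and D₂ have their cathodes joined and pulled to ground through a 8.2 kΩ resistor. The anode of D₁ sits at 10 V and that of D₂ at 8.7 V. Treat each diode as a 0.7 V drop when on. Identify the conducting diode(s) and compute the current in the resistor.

Only D₁ conducts; I_R ≈ 1.1 mA

Assume both conduct. Then node N would need to be at both 10−0.7 = 9.3 V and 8.7−0.7 = 8 V, which is impossible.
Assume only D₁ conducts: V_N = 10 − 0.7 = 9.3 V, so I_R = 9.3/8.2 = 1.13 mA.
Check D₂: its anode-to-cathode voltage is 8.7 − 9.3 = -0.6 V < 0.7 V, so it is off. The assumption is consistent.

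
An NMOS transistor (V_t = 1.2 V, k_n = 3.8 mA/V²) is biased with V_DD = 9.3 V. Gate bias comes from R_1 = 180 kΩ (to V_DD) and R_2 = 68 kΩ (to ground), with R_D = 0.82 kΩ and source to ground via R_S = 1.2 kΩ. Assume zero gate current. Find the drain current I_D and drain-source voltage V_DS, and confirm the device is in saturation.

I_D ≈ 0.64 mA, V_DS ≈ 8 V

V_G = V_DD·R_2/(R_1+R_2) = 9.3×68/248 = 2.55 V.
Assume saturation: I_D = (k_n/2)(V_GS − V_t)² with V_GS = V_G − I_D·R_S = 2.55 − 1.2·I_D.
Substituting gives 2.74·I_D² − 7.16·I_D + 3.46 = 0, with roots I_D = 0.641 or 1.97 mA.
The root I_D = 1.97 mA gives V_GS = 0.181 V ≤ V_t, so take I_D = 0.641 mA.
Then V_GS = 1.78 V and V_DS = V_DD − I_D(R_D+R_S) = 9.3 − 0.641×2.02 = 8.01 V.
Saturation requires V_DS ≥ V_GS − V_t = 0.581 V; 8.01 ≥ 0.581 ✓.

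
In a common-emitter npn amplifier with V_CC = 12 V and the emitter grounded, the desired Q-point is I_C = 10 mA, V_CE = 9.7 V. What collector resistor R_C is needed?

Collector loop: V_CC = I_C·R_C + V_CE.
R_C = (V_CC − V_CE)/I_C = (12 − 9.7)/10 = 0.23 kΩ.

R_C ≈ 0.23 kΩ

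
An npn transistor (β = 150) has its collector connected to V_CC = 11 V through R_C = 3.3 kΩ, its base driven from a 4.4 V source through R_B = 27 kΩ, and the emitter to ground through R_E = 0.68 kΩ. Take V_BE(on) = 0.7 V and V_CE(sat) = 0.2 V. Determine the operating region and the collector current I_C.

Assume active: I_B = (4.4 − 0.7)/(27 + 151×0.68) = 0.0285 mA, I_C = β·I_B = 4.28 mA.
Then V_CE = 11 − 4.28×3.3 − 4.31×0.68 = -6.05 V < 0.2 V — the active assumption fails.
Re-solve with V_CE = 0.2 V. KCL at the emitter: V_E/R_E = (V_BB−0.7−V_E)/R_B + (V_CC−0.2−V_E)/R_C, giving V_E = 1.88 V.
I_C = (V_CC − 0.2 − V_E)/R_C = (10.8 − 1.88)/3.3 = 2.7 mA.
Check: I_B = (3.7 − 1.88)/27 = 0.0673 mA, and β·I_B = 10.1 mA > I_C, confirming saturation.

saturation; I_C ≈ 2.7 mA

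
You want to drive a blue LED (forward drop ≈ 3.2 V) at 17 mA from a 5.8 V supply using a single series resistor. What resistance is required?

The resistor drops V_S − V_D = 5.8 − 3.2 = 2.6 V at 17 mA.
R = 2.6 V / 17 mA = 0.153 kΩ.

R ≈ 0.15 kΩ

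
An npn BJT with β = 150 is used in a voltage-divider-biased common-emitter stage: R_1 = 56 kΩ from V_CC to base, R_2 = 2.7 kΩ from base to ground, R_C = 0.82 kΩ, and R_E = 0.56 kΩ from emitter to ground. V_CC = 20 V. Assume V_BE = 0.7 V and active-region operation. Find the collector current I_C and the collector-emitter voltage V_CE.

I_C ≈ 0.38 mA, V_CE ≈ 19 V

Thevenize the base divider: V_Th = V_CC·R_2/(R_1+R_2) = 20×2.7/58.7 = 0.92 V, R_Th = R_1‖R_2 = 2.58 kΩ.
Base-emitter loop: V_Th = I_B·R_Th + V_BE + (β+1)I_B·R_E, so I_B = (0.92 − 0.7) / (2.58 + 151×0.56) = 0.00252 mA.
I_C = β·I_B = 150×0.00252 = 0.379 mA, and I_E = (β+1)I_B = 0.381 mA.
V_CE = V_CC − I_C·R_C − I_E·R_E = 20 − 0.379×0.82 − 0.381×0.56 = 19.5 V.
V_CE = 19.5 V > 0.2 V confirms active-region operation.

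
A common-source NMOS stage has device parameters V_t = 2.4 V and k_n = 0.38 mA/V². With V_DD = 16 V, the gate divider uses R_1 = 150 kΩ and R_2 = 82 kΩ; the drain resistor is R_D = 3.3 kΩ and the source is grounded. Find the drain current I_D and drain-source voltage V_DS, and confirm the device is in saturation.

V_G = V_DD·R_2/(R_1+R_2) = 16×82/232 = 5.66 V. With the source grounded, V_GS = V_G = 5.66 V.
Assume saturation: I_D = (k_n/2)(V_GS − V_t)² = (0.38/2)×(5.66 − 2.4)² = 0.19×3.26² = 2.01 mA.
V_DS = V_DD − I_D·R_D = 16 − 2.01×3.3 = 9.36 V.
Saturation requires V_DS ≥ V_GS − V_t = 3.26 V; 9.36 ≥ 3.26 ✓.

I_D ≈ 2 mA, V_DS ≈ 9.4 V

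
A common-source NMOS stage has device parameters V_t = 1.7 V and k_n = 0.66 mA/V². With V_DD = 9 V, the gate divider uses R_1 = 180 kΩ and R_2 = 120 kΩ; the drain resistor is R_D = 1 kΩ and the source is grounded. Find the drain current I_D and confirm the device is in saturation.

V_G = V_DD·R_2/(R_1+R_2) = 9×120/300 = 3.6 V. With the source grounded, V_GS = V_G = 3.6 V.
Assume saturation: I_D = (k_n/2)(V_GS − V_t)² = (0.66/2)×(3.6 − 1.7)² = 0.33×1.9² = 1.19 mA.
V_DS = V_DD − I_D·R_D = 9 − 1.19×1 = 7.81 V.
Saturation requires V_DS ≥ V_GS − V_t = 1.9 V; 7.81 ≥ 1.9 ✓.

I_D ≈ 1.2 mA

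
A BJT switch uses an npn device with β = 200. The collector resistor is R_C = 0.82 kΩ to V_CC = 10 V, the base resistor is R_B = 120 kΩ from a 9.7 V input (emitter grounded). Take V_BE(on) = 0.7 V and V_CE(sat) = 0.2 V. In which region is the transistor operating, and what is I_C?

Assume active: I_B = (9.7 − 0.7)/120 = 0.075 mA, giving I_C = β·I_B = 15 mA.
But then V_CE = 10 − 15×0.82 = -2.3 V < V_CE(sat) = 0.2 V — impossible in the active region.
So the transistor is saturated. With V_CE = 0.2 V, I_C = (V_CC − 0.2)/R_C = 9.8/0.82 = 12 mA.
Check: β·I_B = 15 mA > I_C = 12 mA, confirming saturation.

saturation; I_C ≈ 12 mA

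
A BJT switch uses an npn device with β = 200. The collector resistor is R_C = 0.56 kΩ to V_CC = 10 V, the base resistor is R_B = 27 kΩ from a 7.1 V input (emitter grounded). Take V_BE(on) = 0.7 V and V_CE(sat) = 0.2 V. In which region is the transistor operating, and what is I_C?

Assume active: I_B = (7.1 − 0.7)/27 = 0.237 mA, giving I_C = β·I_B = 47.4 mA.
But then V_CE = 10 − 47.4×0.56 = -16.5 V < V_CE(sat) = 0.2 V — impossible in the active region.
So the transistor is saturated. With V_CE = 0.2 V, I_C = (V_CC − 0.2)/R_C = 9.8/0.56 = 17.5 mA.
Check: β·I_B = 47.4 mA > I_C = 17.5 mA, confirming saturation.

saturation; I_C ≈ 18 mA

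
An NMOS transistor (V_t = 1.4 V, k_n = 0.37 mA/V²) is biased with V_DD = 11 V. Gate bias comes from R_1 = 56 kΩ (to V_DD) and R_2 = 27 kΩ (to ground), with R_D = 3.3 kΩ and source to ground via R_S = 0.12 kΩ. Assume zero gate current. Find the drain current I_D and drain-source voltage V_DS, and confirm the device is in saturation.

I_D ≈ 0.8 mA, V_DS ≈ 8.3 V

V_G = V_DD·R_2/(R_1+R_2) = 11×27/83 = 3.58 V.
Assume saturation: I_D = (k_n/2)(V_GS − V_t)² with V_GS = V_G − I_D·R_S = 3.58 − 0.12·I_D.
Substituting gives 0.00266·I_D² − 1.1·I_D + 0.878 = 0, with roots I_D = 0.802 or 411 mA.
The root I_D = 411 mA gives V_GS = -45.7 V ≤ V_t, so take I_D = 0.802 mA.
Then V_GS = 3.48 V and V_DS = V_DD − I_D(R_D+R_S) = 11 − 0.802×3.42 = 8.26 V.
Saturation requires V_DS ≥ V_GS − V_t = 2.08 V; 8.26 ≥ 2.08 ✓.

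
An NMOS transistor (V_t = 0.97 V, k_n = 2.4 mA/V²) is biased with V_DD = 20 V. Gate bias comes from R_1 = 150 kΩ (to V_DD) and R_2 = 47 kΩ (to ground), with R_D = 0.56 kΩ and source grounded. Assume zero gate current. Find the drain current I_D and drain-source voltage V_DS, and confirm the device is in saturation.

V_G = V_DD·R_2/(R_1+R_2) = 20×47/197 = 4.77 V. With the source grounded, V_GS = V_G = 4.77 V.
Assume saturation: I_D = (k_n/2)(V_GS − V_t)² = (2.4/2)×(4.77 − 0.97)² = 1.2×3.8² = 17.3 mA.
V_DS = V_DD − I_D·R_D = 20 − 17.3×0.56 = 10.3 V.
Saturation requires V_DS ≥ V_GS − V_t = 3.8 V; 10.3 ≥ 3.8 ✓.

I_D ≈ 17 mA, V_DS ≈ 10 V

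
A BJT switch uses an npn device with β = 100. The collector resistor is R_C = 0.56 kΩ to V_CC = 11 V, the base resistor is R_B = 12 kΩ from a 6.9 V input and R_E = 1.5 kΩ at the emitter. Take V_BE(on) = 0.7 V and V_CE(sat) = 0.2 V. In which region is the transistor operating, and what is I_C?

active; I_C ≈ 3.8 mA

Assume active. Base-emitter loop: I_B = (V_BB − V_BE)/(R_B + (β+1)R_E) = (6.9 − 0.7)/(12 + 101×1.5) = 0.0379 mA.
I_C = β·I_B = 100×0.0379 = 3.79 mA.
V_CE = V_CC − I_C·R_C − I_E·R_E = 11 − 3.79×0.56 − 3.83×1.5 = 3.13 V > V_CE(sat), so the active-region assumption holds.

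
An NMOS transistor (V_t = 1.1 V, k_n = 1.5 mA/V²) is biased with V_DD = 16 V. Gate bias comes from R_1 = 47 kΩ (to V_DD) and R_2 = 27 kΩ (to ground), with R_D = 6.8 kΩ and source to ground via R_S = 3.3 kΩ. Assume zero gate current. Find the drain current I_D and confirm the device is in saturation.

I_D ≈ 1.1 mA

V_G = V_DD·R_2/(R_1+R_2) = 16×27/74 = 5.84 V.
Assume saturation: I_D = (k_n/2)(V_GS − V_t)² with V_GS = V_G − I_D·R_S = 5.84 − 3.3·I_D.
Substituting gives 8.17·I_D² − 24.5·I_D + 16.8 = 0, with roots I_D = 1.07 or 1.92 mA.
The root I_D = 1.92 mA gives V_GS = -0.5 V ≤ V_t, so take I_D = 1.07 mA.
Then V_GS = 2.3 V and V_DS = V_DD − I_D(R_D+R_S) = 16 − 1.07×10.1 = 5.16 V.
Saturation requires V_DS ≥ V_GS − V_t = 1.2 V; 5.16 ≥ 1.2 ✓.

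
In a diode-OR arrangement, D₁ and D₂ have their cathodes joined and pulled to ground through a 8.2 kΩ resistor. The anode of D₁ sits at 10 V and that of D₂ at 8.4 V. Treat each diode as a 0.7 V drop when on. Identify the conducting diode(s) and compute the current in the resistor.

Only D₁ conducts; I_R ≈ 1.1 mA

Assume both conduct. Then node N would need to be at both 10−0.7 = 9.3 V and 8.4−0.7 = 7.7 V, which is impossible.
Assume only D₁ conducts: V_N = 10 − 0.7 = 9.3 V, so I_R = 9.3/8.2 = 1.13 mA.
Check D₂: its anode-to-cathode voltage is 8.4 − 9.3 = -0.9 V < 0.7 V, so it is off. The assumption is consistent.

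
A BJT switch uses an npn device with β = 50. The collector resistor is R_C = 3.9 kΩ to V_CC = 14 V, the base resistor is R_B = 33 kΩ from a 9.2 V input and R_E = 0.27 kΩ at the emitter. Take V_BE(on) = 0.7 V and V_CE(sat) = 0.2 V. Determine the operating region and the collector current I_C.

Assume active: I_B = (9.2 − 0.7)/(33 + 51×0.27) = 0.182 mA, I_C = β·I_B = 9.09 mA.
Then V_CE = 14 − 9.09×3.9 − 9.27×0.27 = -23.9 V < 0.2 V — the active assumption fails.
Re-solve with V_CE = 0.2 V. KCL at the emitter: V_E/R_E = (V_BB−0.7−V_E)/R_B + (V_CC−0.2−V_E)/R_C, giving V_E = 0.951 V.
I_C = (V_CC − 0.2 − V_E)/R_C = (13.8 − 0.951)/3.9 = 3.29 mA.
Check: I_B = (8.5 − 0.951)/33 = 0.229 mA, and β·I_B = 11.4 mA > I_C, confirming saturation.

saturation; I_C ≈ 3.3 mA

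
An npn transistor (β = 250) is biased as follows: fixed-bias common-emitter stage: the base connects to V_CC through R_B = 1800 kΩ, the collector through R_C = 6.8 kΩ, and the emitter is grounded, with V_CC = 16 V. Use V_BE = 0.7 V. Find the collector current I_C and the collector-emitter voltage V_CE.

Base loop: V_CC = I_B·R_B + V_BE, so I_B = (16 − 0.7)/1800 kΩ = 0.0085 mA.
In the active region I_C = β·I_B = 250 × 0.0085 = 2.12 mA.
Collector loop: V_CE = V_CC − I_C·R_C = 16 − 2.12×6.8 = 1.55 V.
Since V_CE = 1.55 V > V_CE(sat) ≈ 0.2 V, the transistor is in the active region as assumed.

I_C ≈ 2.1 mA, V_CE ≈ 1.6 V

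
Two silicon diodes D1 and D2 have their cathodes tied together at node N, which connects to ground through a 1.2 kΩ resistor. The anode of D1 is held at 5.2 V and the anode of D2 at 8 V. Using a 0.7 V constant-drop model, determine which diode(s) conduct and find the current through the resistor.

Only D2 conducts; I_R ≈ 6.1 mA

Assume both conduct. Then node N would need to be at both 5.2−0.7 = 4.5 V and 8−0.7 = 7.3 V, which is impossible.
Assume only D2 conducts: V_N = 8 − 0.7 = 7.3 V, so I_R = 7.3/1.2 = 6.08 mA.
Check D1: its anode-to-cathode voltage is 5.2 − 7.3 = -2.1 V < 0.7 V, so it is off. The assumption is consistent.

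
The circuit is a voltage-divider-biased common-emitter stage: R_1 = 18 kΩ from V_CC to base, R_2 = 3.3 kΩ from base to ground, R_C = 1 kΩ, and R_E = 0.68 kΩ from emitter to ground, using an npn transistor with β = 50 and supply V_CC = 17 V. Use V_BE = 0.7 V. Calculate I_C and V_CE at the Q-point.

Thevenize the base divider: V_Th = V_CC·R_2/(R_1+R_2) = 17×3.3/21.3 = 2.63 V, R_Th = R_1‖R_2 = 2.79 kΩ.
Base-emitter loop: V_Th = I_B·R_Th + V_BE + (β+1)I_B·R_E, so I_B = (2.63 − 0.7) / (2.79 + 51×0.68) = 0.0516 mA.
I_C = β·I_B = 50×0.0516 = 2.58 mA, and I_E = (β+1)I_B = 2.63 mA.
V_CE = V_CC − I_C·R_C − I_E·R_E = 17 − 2.58×1 − 2.63×0.68 = 12.6 V.
V_CE = 12.6 V > 0.2 V confirms active-region operation.

I_C ≈ 2.6 mA, V_CE ≈ 13 V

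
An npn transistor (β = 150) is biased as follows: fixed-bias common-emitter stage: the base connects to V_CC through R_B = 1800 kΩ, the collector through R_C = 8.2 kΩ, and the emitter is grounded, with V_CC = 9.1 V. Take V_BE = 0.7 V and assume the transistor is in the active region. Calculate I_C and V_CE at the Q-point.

Base loop: V_CC = I_B·R_B + V_BE, so I_B = (9.1 − 0.7)/1800 kΩ = 0.00467 mA.
In the active region I_C = β·I_B = 150 × 0.00467 = 0.7 mA.
Collector loop: V_CE = V_CC − I_C·R_C = 9.1 − 0.7×8.2 = 3.36 V.
Since V_CE = 3.36 V > V_CE(sat) ≈ 0.2 V, the transistor is in the active region as assumed.

I_C ≈ 0.7 mA, V_CE ≈ 3.4 V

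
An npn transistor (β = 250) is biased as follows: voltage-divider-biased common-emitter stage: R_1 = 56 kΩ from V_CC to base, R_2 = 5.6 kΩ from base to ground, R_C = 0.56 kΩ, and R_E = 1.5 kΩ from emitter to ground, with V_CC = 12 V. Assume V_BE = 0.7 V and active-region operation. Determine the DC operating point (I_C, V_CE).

Thevenize the base divider: V_Th = V_CC·R_2/(R_1+R_2) = 12×5.6/61.6 = 1.09 V, R_Th = R_1‖R_2 = 5.09 kΩ.
Base-emitter loop: V_Th = I_B·R_Th + V_BE + (β+1)I_B·R_E, so I_B = (1.09 − 0.7) / (5.09 + 251×1.5) = 0.00102 mA.
I_C = β·I_B = 250×0.00102 = 0.256 mA, and I_E = (β+1)I_B = 0.257 mA.
V_CE = V_CC − I_C·R_C − I_E·R_E = 12 − 0.256×0.56 − 0.257×1.5 = 11.5 V.
V_CE = 11.5 V > 0.2 V confirms active-region operation.

I_C ≈ 0.26 mA, V_CE ≈ 11 V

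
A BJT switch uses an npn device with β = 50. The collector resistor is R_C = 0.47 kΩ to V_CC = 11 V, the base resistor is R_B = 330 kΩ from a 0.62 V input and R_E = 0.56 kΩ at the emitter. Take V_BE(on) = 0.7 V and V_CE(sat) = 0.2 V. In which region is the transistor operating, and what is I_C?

V_BB = 0.62 V ≤ V_BE(on) = 0.7 V, so the base-emitter junction is not forward biased.
The transistor is in cutoff: I_B = I_C = 0.

cutoff; I_C ≈ 0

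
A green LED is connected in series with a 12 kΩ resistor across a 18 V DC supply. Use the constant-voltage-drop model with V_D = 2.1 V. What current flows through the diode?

I ≈ 1.3 mA

KVL around the loop: 18 = V_D + I·R = 2.1 + I × 12 kΩ.
So I = (18 − 2.1) / 12 kΩ = 15.9 / 12 = 1.32 mA.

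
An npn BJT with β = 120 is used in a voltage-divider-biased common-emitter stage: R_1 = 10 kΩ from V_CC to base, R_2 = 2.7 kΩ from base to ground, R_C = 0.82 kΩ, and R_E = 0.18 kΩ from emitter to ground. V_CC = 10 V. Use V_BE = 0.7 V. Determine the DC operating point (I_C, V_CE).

Thevenize the base divider: V_Th = V_CC·R_2/(R_1+R_2) = 10×2.7/12.7 = 2.13 V, R_Th = R_1‖R_2 = 2.13 kΩ.
Base-emitter loop: V_Th = I_B·R_Th + V_BE + (β+1)I_B·R_E, so I_B = (2.13 − 0.7) / (2.13 + 121×0.18) = 0.0596 mA.
I_C = β·I_B = 120×0.0596 = 7.16 mA, and I_E = (β+1)I_B = 7.22 mA.
V_CE = V_CC − I_C·R_C − I_E·R_E = 10 − 7.16×0.82 − 7.22×0.18 = 2.83 V.
V_CE = 2.83 V > 0.2 V confirms active-region operation.

I_C ≈ 7.2 mA, V_CE ≈ 2.8 V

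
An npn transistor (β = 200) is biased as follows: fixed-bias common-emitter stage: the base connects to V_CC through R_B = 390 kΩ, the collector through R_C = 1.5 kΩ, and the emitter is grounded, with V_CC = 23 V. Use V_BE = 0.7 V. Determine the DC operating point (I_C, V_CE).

I_C ≈ 11 mA, V_CE ≈ 5.8 V

Base loop: V_CC = I_B·R_B + V_BE, so I_B = (23 − 0.7)/390 kΩ = 0.0572 mA.
In the active region I_C = β·I_B = 200 × 0.0572 = 11.4 mA.
Collector loop: V_CE = V_CC − I_C·R_C = 23 − 11.4×1.5 = 5.85 V.
Since V_CE = 5.85 V > V_CE(sat) ≈ 0.2 V, the transistor is in the active region as assumed.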